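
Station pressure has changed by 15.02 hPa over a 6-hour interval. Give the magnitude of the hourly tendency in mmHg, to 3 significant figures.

15.02 hPa / 6 h × 0.750062 mmHg/hPa = 1.88 mmHg/h.

1.88 mmHg per hour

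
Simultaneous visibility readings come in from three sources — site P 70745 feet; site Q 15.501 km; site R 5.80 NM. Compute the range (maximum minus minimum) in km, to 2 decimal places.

10.82 km

site P: 70745 ft = 21.5631 km.
site R: 5.80 nmi = 10.7416 km.
Spread: 21.5631 − 10.7416 = 10.82 km.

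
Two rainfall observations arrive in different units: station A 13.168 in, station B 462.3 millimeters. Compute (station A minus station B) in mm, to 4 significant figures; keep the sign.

-127.8 mm

station A: 13.168 in = 334.467 mm.
Difference: 334.467 − 462.300 = -127.8 mm.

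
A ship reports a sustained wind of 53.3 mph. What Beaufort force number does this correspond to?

Beaufort force 9

53.3 mph = 23.8 m/s, which is Beaufort 9 (strong gale, 20.8–24.4 m/s).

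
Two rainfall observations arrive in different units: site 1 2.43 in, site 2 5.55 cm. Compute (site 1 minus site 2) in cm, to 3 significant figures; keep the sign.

site 1: 2.43 in = 6.17220 cm.
Difference: 6.17220 − 5.55000 = 0.622 cm.

0.622 cm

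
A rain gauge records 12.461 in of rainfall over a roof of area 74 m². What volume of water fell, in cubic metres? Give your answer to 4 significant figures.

Depth: 12.461 in × 25.4 = 316.5094 mm.
1 mm over 1 m² is 1 L, so volume = 316.5094 × 74 = 23421.696 L = 23.42 m³.

23.42 cubic metres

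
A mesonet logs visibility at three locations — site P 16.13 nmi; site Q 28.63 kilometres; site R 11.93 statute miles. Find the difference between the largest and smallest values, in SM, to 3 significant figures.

site P: 16.13 nmi = 18.5621 SM.
site Q: 28.63 km = 17.7899 SM.
Spread: 18.5621 − 11.9300 = 6.63 SM.

6.63 SM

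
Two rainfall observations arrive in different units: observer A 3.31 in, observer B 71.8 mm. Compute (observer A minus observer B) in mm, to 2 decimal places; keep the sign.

12.27 mm

observer A: 3.31 in = 84.0740 mm.
Difference: 84.0740 − 71.8000 = 12.27 mm.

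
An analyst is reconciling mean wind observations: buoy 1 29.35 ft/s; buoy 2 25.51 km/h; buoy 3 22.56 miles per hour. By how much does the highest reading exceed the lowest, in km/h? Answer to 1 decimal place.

10.8 km/h

buoy 1: 29.35 ft/s = 32.205 km/h.
buoy 3: 22.56 mph = 36.307 km/h.
Spread: 36.307 − 25.510 = 10.8 km/h.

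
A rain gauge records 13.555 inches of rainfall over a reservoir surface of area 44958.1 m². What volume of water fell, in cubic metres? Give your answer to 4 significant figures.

Depth: 13.555 in × 25.4 = 344.297 mm.
1 mm over 1 m² is 1 L, so volume = 344.297 × 44958.1 = 15478939 L = 15480 m³.

15480 cubic metres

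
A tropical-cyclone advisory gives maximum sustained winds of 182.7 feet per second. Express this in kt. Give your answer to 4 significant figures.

1 ft/s = 0.592484 kt, so 182.7 × 0.592484 = 108.2 kt.

108.2 kt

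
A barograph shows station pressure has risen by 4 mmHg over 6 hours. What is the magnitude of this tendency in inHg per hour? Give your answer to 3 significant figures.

4 mmHg / 6 h × 0.0393701 inHg/mmHg = 0.0262 inHg/h.

0.0262 inHg per hour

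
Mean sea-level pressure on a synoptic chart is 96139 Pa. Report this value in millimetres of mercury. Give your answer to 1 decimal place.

721.1 mmHg

1 Pa = 0.00750062 mmHg, so 96139 × 0.00750062 = 721.1 mmHg.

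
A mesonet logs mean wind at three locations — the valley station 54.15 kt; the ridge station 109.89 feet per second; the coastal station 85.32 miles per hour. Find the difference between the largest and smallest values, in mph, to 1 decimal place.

the valley station: 54.15 kt = 62.315 mph.
the ridge station: 109.89 ft/s = 74.925 mph.
Spread: 85.320 − 62.315 = 23.0 mph.

23.0 mph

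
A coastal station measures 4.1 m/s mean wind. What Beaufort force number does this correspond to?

Beaufort force 3

4.1 m/s lies in the Beaufort 3 band (gentle breeze, 3.4–5.4 m/s).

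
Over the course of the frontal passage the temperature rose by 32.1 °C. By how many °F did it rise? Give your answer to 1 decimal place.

57.8 °F

Converting a difference, only the 9/5 scale factor applies: Δ°F = 32.1 × 1.8 = 57.8 °F.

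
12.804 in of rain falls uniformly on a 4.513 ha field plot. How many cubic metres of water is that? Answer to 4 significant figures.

14680 cubic metres

Depth: 12.804 in × 25.4 = 325.2216 mm.
Area: 4.513 ha = 45130 m².
1 mm over 1 m² is 1 L, so volume = 325.2216 × 45130 = 14677251 L = 14680 m³.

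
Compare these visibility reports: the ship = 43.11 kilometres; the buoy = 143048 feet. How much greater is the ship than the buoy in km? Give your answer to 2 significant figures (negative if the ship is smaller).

the buoy: 143048 ft = 43.6010 km.
Difference: 43.1100 − 43.6010 = -0.49 km.

-0.49 km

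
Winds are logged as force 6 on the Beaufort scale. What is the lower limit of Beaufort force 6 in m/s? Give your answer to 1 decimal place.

Beaufort 6 (strong breeze) spans 10.8–13.8 m/s.

10.8 m/s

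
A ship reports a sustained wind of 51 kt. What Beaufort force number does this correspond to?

Beaufort force 10

51 kt lies in the Beaufort 10 band (storm, 48–55 kt).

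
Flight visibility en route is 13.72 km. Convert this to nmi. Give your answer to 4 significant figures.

7.408 nmi

1 km = 0.539957 nmi, so 13.72 × 0.539957 = 7.408 nmi.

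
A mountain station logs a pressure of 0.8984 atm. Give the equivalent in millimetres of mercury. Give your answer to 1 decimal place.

1 atm = 760 mmHg, so 0.8984 × 760 = 682.8 mmHg.

682.8 mmHg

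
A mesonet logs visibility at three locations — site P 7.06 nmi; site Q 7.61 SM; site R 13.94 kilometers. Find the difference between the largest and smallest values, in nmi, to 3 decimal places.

site Q: 7.61 SM = 6.61291 nmi.
site R: 13.94 km = 7.52700 nmi.
Spread: 7.52700 − 6.61291 = 0.914 nmi.

0.914 nmi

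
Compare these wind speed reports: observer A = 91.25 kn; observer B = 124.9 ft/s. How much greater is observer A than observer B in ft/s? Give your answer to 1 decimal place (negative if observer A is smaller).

29.1 ft/s

observer A: 91.25 kt = 154.013 ft/s.
Difference: 154.013 − 124.900 = 29.1 ft/s.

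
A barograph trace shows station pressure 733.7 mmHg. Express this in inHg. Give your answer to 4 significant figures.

28.89 inHg

1 mmHg = 0.0393701 inHg, so 733.7 × 0.0393701 = 28.89 inHg.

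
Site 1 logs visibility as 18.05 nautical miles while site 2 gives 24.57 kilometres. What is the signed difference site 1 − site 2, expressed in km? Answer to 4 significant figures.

8.859 km

site 1: 18.05 nmi = 33.42860 km.
Difference: 33.42860 − 24.57000 = 8.859 km.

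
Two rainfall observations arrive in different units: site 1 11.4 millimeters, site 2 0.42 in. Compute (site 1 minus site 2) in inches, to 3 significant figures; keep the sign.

site 1: 11.4 mm = 0.448819 in.
Difference: 0.448819 − 0.420000 = 0.0288 in.

0.0288 in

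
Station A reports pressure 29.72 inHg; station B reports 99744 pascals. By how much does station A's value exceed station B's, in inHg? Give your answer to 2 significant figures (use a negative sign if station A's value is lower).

0.27 inHg

station B: 99744 Pa = 29.4544 inHg.
Difference: 29.7200 − 29.4544 = 0.27 inHg.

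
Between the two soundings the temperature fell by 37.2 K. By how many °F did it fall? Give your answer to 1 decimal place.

For a temperature change the 32° offset cancels: Δ°F = 37.2 × 1.8 = 67.0 °F.

67.0 °F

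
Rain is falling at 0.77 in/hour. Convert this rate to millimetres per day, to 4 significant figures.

469.4 mm/day

0.77 in/hour × 25.4 mm/in × 24 hour/day = 469.4 mm/day.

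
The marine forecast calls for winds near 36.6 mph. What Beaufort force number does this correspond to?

36.6 mph = 16.4 m/s, which is Beaufort 7 (near gale, 13.9–17.1 m/s).

Beaufort force 7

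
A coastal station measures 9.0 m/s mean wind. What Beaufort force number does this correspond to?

9.0 m/s lies in the Beaufort 5 band (fresh breeze, 8.0–10.7 m/s).

Beaufort force 5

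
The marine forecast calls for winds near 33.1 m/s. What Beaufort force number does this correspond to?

33.1 m/s lies in the Beaufort 12 band (hurricane force, ≥32.7 m/s).

Beaufort force 12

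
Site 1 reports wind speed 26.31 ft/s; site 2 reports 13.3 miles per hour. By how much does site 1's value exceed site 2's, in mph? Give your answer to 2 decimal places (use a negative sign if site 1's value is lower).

site 1: 26.31 ft/s = 17.9386 mph.
Difference: 17.9386 − 13.3000 = 4.64 mph.

4.64 mph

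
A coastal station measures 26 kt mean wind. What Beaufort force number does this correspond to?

Beaufort force 6

26 kt lies in the Beaufort 6 band (strong breeze, 22–27 kt).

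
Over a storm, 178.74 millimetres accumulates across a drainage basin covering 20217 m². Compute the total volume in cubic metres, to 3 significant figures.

3610 cubic metres

1 mm over 1 m² is 1 L, so volume = 178.74 × 20217 = 3613586.6 L = 3610 m³.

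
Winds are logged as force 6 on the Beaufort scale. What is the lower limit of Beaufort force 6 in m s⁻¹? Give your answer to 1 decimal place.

Beaufort 6 (strong breeze) spans 10.8–13.8 m/s.

10.8 m/s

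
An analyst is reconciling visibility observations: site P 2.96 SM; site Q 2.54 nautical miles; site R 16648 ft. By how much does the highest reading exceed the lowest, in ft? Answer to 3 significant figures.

site P: 2.96 SM = 15628.80 ft.
site Q: 2.54 nmi = 15433.33 ft.
Spread: 16648.00 − 15433.33 = 1210 ft.

1210 ft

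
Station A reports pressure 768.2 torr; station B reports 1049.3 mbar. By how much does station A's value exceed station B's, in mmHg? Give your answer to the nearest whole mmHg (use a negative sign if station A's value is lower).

-19 mmHg

station B: 1049.3 mb = 787.04 mmHg.
Difference: 768.20 − 787.04 = -19 mmHg.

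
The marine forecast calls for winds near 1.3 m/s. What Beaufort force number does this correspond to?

1.3 m/s lies in the Beaufort 1 band (light air, 0.3–1.5 m/s).

Beaufort force 1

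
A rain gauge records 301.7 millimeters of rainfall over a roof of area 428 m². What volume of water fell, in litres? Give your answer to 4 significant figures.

129100 litres

1 mm over 1 m² is 1 L, so volume = 301.7 × 428 = 129127.6 L ≈ 129100 L.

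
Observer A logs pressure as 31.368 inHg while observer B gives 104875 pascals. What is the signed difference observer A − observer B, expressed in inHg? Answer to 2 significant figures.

0.40 inHg

observer B: 104875 Pa = 30.9696 inHg.
Difference: 31.3680 − 30.9696 = 0.40 inHg.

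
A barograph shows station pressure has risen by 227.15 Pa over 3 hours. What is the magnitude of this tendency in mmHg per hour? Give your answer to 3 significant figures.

227.15 Pa / 3 h × 0.00750062 mmHg/Pa = 0.568 mmHg/h.

0.568 mmHg per hour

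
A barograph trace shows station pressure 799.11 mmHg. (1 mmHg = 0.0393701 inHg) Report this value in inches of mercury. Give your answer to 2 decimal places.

1 mmHg = 0.0393701 inHg, so 799.11 × 0.0393701 = 31.46 inHg.

31.46 inHg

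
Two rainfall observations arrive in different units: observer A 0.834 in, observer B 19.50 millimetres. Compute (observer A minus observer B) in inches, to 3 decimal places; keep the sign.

observer B: 19.50 mm = 0.76772 in.
Difference: 0.83400 − 0.76772 = 0.066 in.

0.066 in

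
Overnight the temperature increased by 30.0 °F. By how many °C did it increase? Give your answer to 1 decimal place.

Converting a difference, only the 9/5 scale factor applies: Δ°C = 30.0 × 0.5556 = 16.7 °C.

16.7 °C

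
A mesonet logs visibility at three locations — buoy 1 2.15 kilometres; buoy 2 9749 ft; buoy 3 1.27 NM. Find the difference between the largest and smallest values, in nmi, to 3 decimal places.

buoy 1: 2.15 km = 1.16091 nmi.
buoy 2: 9749 ft = 1.60448 nmi.
Spread: 1.60448 − 1.16091 = 0.444 nmi.

0.444 nmi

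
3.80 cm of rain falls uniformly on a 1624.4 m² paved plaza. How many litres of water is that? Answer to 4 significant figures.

61730 litres

Depth: 3.80 cm × 10 = 38 mm.
1 mm over 1 m² is 1 L, so volume = 38 × 1624.4 = 61727.2 L ≈ 61730 L.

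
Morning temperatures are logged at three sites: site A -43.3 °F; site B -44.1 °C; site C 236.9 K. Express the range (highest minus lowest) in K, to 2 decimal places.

7.85 K

site A: -43.3 °F = -41.833 °C.
site C: 236.9 K = -36.250 °C.
Spread: (-36.250) − (-44.100) = 7.850 °C.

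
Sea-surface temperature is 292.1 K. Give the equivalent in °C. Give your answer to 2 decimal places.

18.95 °C

°C = 292.1 − 273.15 = 18.95 °C.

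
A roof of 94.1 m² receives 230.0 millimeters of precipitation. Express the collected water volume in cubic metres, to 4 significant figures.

21.64 cubic metres

1 mm over 1 m² is 1 L, so volume = 230 × 94.1 = 21643 L = 21.64 m³.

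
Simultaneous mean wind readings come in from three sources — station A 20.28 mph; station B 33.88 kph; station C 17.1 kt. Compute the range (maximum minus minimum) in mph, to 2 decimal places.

station B: 33.88 km/h = 21.0521 mph.
station C: 17.1 kt = 19.6783 mph.
Spread: 21.0521 − 19.6783 = 1.37 mph.

1.37 mph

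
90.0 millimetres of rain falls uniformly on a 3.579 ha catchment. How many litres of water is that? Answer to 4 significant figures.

Area: 3.579 ha = 35790 m².
1 mm over 1 m² is 1 L, so volume = 90 × 35790 = 3221100 L ≈ 3221000 L.

3221000 litres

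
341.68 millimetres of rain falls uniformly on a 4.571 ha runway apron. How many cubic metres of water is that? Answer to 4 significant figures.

Area: 4.571 ha = 45710 m².
1 mm over 1 m² is 1 L, so volume = 341.68 × 45710 = 15618193 L = 15620 m³.

15620 cubic metres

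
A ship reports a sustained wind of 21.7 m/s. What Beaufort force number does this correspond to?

21.7 m/s lies in the Beaufort 9 band (strong gale, 20.8–24.4 m/s).

Beaufort force 9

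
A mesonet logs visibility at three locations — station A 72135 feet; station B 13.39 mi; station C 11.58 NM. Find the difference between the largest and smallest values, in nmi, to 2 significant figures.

station A: 72135 ft = 11.8719 nmi.
station B: 13.39 SM = 11.6356 nmi.
Spread: 11.8719 − 11.5800 = 0.29 nmi.

0.29 nmi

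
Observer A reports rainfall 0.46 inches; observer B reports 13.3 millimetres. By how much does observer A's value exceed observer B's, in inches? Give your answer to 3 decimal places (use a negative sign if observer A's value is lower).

observer B: 13.3 mm = 0.52362 in.
Difference: 0.46000 − 0.52362 = -0.064 in.

-0.064 in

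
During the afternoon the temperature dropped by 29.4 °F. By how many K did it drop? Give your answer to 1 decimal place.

A change of 1 °C equals a change of 1.8 °F: ΔK = 29.4 × 0.5556 = 16.3 K.

16.3 K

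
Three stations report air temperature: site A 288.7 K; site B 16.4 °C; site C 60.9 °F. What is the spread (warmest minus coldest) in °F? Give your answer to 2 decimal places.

site A: 288.7 K = 15.550 °C.
site C: 60.9 °F = 16.056 °C.
Spread: 16.400 − 15.550 = 0.850 °C = 1.53 °F.

1.53 °F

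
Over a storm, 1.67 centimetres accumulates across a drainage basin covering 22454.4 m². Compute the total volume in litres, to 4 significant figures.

375000 litres

Depth: 1.67 cm × 10 = 16.7 mm.
1 mm over 1 m² is 1 L, so volume = 16.7 × 22454.4 = 374988.48 L ≈ 375000 L.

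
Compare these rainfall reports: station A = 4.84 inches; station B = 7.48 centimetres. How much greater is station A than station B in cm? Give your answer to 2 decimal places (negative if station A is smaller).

4.81 cm

station A: 4.84 in = 12.2936 cm.
Difference: 12.2936 − 7.4800 = 4.81 cm.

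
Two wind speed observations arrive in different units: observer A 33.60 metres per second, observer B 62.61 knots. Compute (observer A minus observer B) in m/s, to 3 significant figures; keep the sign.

observer B: 62.61 kt = 32.2094 m/s.
Difference: 33.6000 − 32.2094 = 1.39 m/s.

1.39 m/s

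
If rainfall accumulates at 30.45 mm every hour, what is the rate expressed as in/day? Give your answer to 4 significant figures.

28.77 in/day

30.45 mm/hour × 0.0393701 in/mm × 24 hour/day = 28.77 in/day.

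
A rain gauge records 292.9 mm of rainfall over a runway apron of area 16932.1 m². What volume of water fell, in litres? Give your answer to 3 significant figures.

1 mm over 1 m² is 1 L, so volume = 292.9 × 16932.1 = 4959412.1 L ≈ 4960000 L.

4960000 litres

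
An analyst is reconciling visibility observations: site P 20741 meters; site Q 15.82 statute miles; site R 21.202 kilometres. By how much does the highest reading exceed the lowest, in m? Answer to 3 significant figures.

site Q: 15.82 SM = 25459.82 m.
site R: 21.202 km = 21202.00 m.
Spread: 25459.82 − 20741.00 = 4720 m.

4720 m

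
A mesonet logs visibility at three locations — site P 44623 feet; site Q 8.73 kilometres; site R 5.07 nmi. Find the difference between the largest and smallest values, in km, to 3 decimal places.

site P: 44623 ft = 13.60109 km.
site R: 5.07 nmi = 9.38964 km.
Spread: 13.60109 − 8.73000 = 4.871 km.

4.871 km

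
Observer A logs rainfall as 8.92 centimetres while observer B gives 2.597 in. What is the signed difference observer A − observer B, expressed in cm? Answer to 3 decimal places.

observer B: 2.597 in = 6.59638 cm.
Difference: 8.92000 − 6.59638 = 2.324 cm.

2.324 cm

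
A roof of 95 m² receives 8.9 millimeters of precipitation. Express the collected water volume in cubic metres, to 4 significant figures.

0.8455 cubic metres

1 mm over 1 m² is 1 L, so volume = 8.9 × 95 = 845.5 L = 0.8455 m³.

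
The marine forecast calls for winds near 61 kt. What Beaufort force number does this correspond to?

61 kt lies in the Beaufort 11 band (violent storm, 56–63 kt).

Beaufort force 11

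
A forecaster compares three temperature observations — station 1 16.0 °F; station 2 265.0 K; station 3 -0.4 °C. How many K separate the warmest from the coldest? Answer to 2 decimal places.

8.49 K

station 1: 16.0 °F = -8.889 °C.
station 2: 265.0 K = -8.150 °C.
Spread: (-0.400) − (-8.889) = 8.489 °C.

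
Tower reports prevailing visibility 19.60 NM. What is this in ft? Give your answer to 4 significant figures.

119100 ft

1 nmi = 6076.12 ft, so 19.60 × 6076.12 = 119100 ft.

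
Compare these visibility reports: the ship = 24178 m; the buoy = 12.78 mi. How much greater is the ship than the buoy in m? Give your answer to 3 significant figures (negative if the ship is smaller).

the buoy: 12.78 SM = 20567.42 m.
Difference: 24178.00 − 20567.42 = 3610 m.

3610 m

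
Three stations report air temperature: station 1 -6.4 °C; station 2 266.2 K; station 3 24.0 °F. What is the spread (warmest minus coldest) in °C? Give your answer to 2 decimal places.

2.51 °C

station 2: 266.2 K = -6.950 °C.
station 3: 24.0 °F = -4.444 °C.
Spread: (-4.444) − (-6.950) = 2.506 °C.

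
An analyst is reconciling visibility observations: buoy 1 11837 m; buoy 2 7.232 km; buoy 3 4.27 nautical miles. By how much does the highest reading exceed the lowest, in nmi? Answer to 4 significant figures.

buoy 1: 11837 m = 6.391469 nmi.
buoy 2: 7.232 km = 3.904968 nmi.
Spread: 6.391469 − 3.904968 = 2.487 nmi.

2.487 nmi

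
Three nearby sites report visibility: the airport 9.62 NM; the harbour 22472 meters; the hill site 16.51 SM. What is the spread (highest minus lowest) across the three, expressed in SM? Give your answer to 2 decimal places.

5.44 SM

the airport: 9.62 nmi = 11.0705 SM.
the harbour: 22472 m = 13.9635 SM.
Spread: 16.5100 − 11.0705 = 5.44 SM.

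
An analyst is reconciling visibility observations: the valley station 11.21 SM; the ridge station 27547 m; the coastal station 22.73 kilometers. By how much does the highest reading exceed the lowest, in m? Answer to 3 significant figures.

the valley station: 11.21 SM = 18040.75 m.
the coastal station: 22.73 km = 22730.00 m.
Spread: 27547.00 − 18040.75 = 9510 m.

9510 m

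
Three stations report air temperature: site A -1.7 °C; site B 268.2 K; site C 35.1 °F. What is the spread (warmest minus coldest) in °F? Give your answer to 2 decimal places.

site B: 268.2 K = -4.950 °C.
site C: 35.1 °F = 1.722 °C.
Spread: 1.722 − (-4.950) = 6.672 °C = 12.01 °F.

12.01 °F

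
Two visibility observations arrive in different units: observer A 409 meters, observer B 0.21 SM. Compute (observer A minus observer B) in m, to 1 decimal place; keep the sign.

observer B: 0.21 SM = 337.962 m.
Difference: 409.000 − 337.962 = 71.0 m.

71.0 m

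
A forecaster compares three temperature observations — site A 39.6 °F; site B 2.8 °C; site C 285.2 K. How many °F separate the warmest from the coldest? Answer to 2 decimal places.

16.65 °F

site A: 39.6 °F = 4.222 °C.
site C: 285.2 K = 12.050 °C.
Spread: 12.050 − 2.800 = 9.250 °C = 16.65 °F.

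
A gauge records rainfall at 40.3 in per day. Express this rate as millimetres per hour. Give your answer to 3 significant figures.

40.3 in/day × 25.4 mm/in × 0.0416667 day/hour = 42.7 mm/hour.

42.7 mm/hour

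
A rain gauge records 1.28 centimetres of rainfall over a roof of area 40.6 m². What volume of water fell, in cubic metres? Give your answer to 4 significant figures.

Depth: 1.28 cm × 10 = 12.8 mm.
1 mm over 1 m² is 1 L, so volume = 12.8 × 40.6 = 519.68 L = 0.5197 m³.

0.5197 cubic metres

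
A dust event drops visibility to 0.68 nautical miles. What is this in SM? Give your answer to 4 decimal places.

0.7825 SM

1 nmi = 1.15078 SM, so 0.68 × 1.15078 = 0.7825 SM.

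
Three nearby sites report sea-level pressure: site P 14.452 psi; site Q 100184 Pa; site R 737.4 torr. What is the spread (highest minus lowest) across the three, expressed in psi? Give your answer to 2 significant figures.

site Q: 100184 Pa = 14.5305 psi.
site R: 737.4 mmHg = 14.2589 psi.
Spread: 14.5305 − 14.2589 = 0.27 psi.

0.27 psi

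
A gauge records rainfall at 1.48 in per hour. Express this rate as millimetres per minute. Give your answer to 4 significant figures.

1.48 in/hour × 25.4 mm/in × 0.0166667 hour/minute = 0.6265 mm/minute.

0.6265 mm/minute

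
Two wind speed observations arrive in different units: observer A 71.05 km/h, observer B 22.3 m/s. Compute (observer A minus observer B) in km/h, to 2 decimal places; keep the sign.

observer B: 22.3 m/s = 80.2800 km/h.
Difference: 71.0500 − 80.2800 = -9.23 km/h.

-9.23 km/h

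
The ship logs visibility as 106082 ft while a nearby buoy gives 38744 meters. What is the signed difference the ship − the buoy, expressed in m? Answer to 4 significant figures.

the ship: 106082 ft = 32333.79 m.
Difference: 32333.79 − 38744.00 = -6410 m.

-6410 m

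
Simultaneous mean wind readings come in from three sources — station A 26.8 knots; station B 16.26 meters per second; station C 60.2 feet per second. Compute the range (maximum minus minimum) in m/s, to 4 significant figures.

4.562 m/s

station A: 26.8 kt = 13.78711 m/s.
station C: 60.2 ft/s = 18.34896 m/s.
Spread: 18.34896 − 13.78711 = 4.562 m/s.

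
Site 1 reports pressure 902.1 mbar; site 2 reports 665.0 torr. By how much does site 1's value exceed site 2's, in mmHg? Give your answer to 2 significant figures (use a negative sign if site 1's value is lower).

12 mmHg

site 1: 902.1 mb = 676.63 mmHg.
Difference: 676.63 − 665.00 = 12 mmHg.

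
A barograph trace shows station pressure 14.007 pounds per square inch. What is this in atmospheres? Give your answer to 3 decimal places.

0.953 atm

1 psi = 0.068046 atm, so 14.007 × 0.068046 = 0.953 atm.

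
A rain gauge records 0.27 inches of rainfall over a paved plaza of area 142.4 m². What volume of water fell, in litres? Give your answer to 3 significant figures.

Depth: 0.27 in × 25.4 = 6.858 mm.
1 mm over 1 m² is 1 L, so volume = 6.858 × 142.4 = 976.5792 L ≈ 977 L.

977 litres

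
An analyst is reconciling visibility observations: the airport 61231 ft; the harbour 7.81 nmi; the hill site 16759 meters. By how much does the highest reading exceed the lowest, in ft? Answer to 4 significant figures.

the harbour: 7.81 nmi = 47454.46 ft.
the hill site: 16759 m = 54983.60 ft.
Spread: 61231.00 − 47454.46 = 13780 ft.

13780 ft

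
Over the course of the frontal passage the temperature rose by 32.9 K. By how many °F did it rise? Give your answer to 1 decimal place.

Converting a difference, only the 9/5 scale factor applies: Δ°F = 32.9 × 1.8 = 59.2 °F.

59.2 °F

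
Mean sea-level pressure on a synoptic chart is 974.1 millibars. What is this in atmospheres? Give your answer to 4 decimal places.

1 mb = 0.000986923 atm, so 974.1 × 0.000986923 = 0.9614 atm.

0.9614 atm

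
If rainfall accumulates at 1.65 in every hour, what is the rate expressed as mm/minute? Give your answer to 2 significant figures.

0.70 mm/minute

1.65 in/hour × 25.4 mm/in × 0.0166667 hour/minute = 0.70 mm/minute.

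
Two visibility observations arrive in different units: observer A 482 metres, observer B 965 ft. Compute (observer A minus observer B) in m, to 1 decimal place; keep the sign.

observer B: 965 ft = 294.132 m.
Difference: 482.000 − 294.132 = 187.9 m.

187.9 m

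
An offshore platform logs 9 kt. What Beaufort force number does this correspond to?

Beaufort force 3

9 kt lies in the Beaufort 3 band (gentle breeze, 7–10 kt).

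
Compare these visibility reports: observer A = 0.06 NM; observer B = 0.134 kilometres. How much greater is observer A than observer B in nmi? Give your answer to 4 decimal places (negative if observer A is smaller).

observer B: 0.134 km = 0.072354 nmi.
Difference: 0.060000 − 0.072354 = -0.0124 nmi.

-0.0124 nmi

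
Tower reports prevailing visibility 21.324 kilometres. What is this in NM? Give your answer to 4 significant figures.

1 km = 0.539957 nmi, so 21.324 × 0.539957 = 11.51 nmi.

11.51 nmi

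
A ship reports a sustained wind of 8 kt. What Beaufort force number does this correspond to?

8 kt lies in the Beaufort 3 band (gentle breeze, 7–10 kt).

Beaufort force 3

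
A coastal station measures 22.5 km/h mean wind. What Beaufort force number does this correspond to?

22.5 km/h = 6.2 m/s, which is Beaufort 4 (moderate breeze, 5.5–7.9 m/s).

Beaufort force 4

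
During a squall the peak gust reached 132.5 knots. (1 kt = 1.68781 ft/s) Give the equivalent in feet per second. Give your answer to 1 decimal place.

223.6 ft/s

1 kt = 1.68781 ft/s, so 132.5 × 1.68781 = 223.6 ft/s.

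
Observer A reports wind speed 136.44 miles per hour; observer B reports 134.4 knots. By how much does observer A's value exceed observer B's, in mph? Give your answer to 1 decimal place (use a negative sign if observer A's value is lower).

-18.2 mph

observer B: 134.4 kt = 154.665 mph.
Difference: 136.440 − 154.665 = -18.2 mph.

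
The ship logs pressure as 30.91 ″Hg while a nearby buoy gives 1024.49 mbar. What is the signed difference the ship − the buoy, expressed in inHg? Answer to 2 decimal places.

the buoy: 1024.49 mb = 30.2532 inHg.
Difference: 30.9100 − 30.2532 = 0.66 inHg.

0.66 inHg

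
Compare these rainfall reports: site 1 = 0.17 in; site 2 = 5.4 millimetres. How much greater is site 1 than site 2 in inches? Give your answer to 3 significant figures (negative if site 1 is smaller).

site 2: 5.4 mm = 0.212598 in.
Difference: 0.170000 − 0.212598 = -0.0426 in.

-0.0426 in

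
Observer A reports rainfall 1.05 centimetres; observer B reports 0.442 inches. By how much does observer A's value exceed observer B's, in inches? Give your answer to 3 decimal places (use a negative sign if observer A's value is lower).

observer A: 1.05 cm = 0.41339 in.
Difference: 0.41339 − 0.44200 = -0.029 in.

-0.029 in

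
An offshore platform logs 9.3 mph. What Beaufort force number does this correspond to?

Beaufort force 3

9.3 mph = 4.2 m/s, which is Beaufort 3 (gentle breeze, 3.4–5.4 m/s).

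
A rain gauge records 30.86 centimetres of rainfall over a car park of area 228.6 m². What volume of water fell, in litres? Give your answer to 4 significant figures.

70550 litres

Depth: 30.86 cm × 10 = 308.6 mm.
1 mm over 1 m² is 1 L, so volume = 308.6 × 228.6 = 70545.96 L ≈ 70550 L.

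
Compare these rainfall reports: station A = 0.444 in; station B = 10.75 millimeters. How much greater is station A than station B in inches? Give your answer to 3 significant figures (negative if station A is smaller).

station B: 10.75 mm = 0.423228 in.
Difference: 0.444000 − 0.423228 = 0.0208 in.

0.0208 in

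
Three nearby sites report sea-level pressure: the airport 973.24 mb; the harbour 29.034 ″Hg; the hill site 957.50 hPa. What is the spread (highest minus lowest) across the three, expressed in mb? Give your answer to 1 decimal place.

the harbour: 29.034 inHg = 983.204 mb.
the hill site: 957.50 hPa = 957.500 mb.
Spread: 983.204 − 957.500 = 25.7 mb.

25.7 mb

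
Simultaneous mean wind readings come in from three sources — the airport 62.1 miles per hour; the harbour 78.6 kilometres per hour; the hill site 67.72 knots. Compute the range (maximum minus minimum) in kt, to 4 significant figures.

the airport: 62.1 mph = 53.9634 kt.
the harbour: 78.6 km/h = 42.4406 kt.
Spread: 67.7200 − 42.4406 = 25.28 kt.

25.28 kt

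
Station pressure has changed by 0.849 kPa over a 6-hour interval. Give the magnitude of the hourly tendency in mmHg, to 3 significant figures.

0.849 kPa / 6 h × 7.50062 mmHg/kPa = 1.06 mmHg/h.

1.06 mmHg per hour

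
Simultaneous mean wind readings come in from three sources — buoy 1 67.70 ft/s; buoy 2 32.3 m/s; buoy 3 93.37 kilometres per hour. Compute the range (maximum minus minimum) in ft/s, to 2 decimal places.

buoy 2: 32.3 m/s = 105.9711 ft/s.
buoy 3: 93.37 km/h = 85.0922 ft/s.
Spread: 105.9711 − 67.7000 = 38.27 ft/s.

38.27 ft/s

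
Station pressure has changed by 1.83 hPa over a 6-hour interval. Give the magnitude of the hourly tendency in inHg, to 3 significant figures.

0.00901 inHg per hour

1.83 hPa / 6 h × 0.02953 inHg/hPa = 0.00901 inHg/h.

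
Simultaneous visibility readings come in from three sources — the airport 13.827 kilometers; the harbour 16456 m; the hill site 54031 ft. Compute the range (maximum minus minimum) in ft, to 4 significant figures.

8667 ft

the airport: 13.827 km = 45364.17 ft.
the harbour: 16456 m = 53989.50 ft.
Spread: 54031.00 − 45364.17 = 8667 ft.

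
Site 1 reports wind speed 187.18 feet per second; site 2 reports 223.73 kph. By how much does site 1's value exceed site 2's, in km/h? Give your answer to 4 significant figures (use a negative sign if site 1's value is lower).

-18.34 km/h

site 1: 187.18 ft/s = 205.3889 km/h.
Difference: 205.3889 − 223.7300 = -18.34 km/h.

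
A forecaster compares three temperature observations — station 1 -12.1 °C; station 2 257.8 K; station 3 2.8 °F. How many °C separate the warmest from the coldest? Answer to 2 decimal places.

4.12 °C

station 2: 257.8 K = -15.350 °C.
station 3: 2.8 °F = -16.222 °C.
Spread: (-12.100) − (-16.222) = 4.122 °C.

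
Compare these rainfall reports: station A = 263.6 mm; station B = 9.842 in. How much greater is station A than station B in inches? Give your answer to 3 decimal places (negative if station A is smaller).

0.536 in

station A: 263.6 mm = 10.37795 in.
Difference: 10.37795 − 9.84200 = 0.536 in.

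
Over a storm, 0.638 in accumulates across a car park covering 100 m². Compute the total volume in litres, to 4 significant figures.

Depth: 0.638 in × 25.4 = 16.2052 mm.
1 mm over 1 m² is 1 L, so volume = 16.2052 × 100 = 1620.52 L ≈ 1621 L.

1621 litres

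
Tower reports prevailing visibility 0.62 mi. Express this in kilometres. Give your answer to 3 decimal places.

0.998 km

1 SM = 1.60934 km, so 0.62 × 1.60934 = 0.998 km.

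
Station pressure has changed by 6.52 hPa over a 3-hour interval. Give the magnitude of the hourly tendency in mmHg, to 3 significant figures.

1.63 mmHg per hour

6.52 hPa / 3 h × 0.750062 mmHg/hPa = 1.63 mmHg/h.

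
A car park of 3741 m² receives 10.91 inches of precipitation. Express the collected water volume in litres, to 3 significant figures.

1040000 litres

Depth: 10.91 in × 25.4 = 277.114 mm.
1 mm over 1 m² is 1 L, so volume = 277.114 × 3741 = 1036683.5 L ≈ 1040000 L.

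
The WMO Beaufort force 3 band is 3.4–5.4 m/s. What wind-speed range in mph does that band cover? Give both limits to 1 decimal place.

7.6 to 12.1 mph

3.4–5.4 m/s × 2.237 = 7.6–12.1 mph.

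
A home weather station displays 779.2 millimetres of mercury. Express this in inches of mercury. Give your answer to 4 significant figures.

1 mmHg = 0.0393701 inHg, so 779.2 × 0.0393701 = 30.68 inHg.

30.68 inHg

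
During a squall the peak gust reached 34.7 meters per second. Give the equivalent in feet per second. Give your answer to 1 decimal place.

113.8 ft/s

1 m/s = 3.28084 ft/s, so 34.7 × 3.28084 = 113.8 ft/s.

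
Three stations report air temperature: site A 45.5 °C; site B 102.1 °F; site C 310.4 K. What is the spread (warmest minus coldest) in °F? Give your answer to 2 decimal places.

14.85 °F

site B: 102.1 °F = 38.944 °C.
site C: 310.4 K = 37.250 °C.
Spread: 45.500 − 37.250 = 8.250 °C = 14.85 °F.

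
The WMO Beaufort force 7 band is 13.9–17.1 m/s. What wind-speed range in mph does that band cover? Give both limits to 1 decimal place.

13.9–17.1 m/s × 2.237 = 31.1–38.3 mph.

31.1 to 38.3 mph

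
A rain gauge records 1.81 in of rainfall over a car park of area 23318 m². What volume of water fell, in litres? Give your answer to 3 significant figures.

1070000 litres

Depth: 1.81 in × 25.4 = 45.974 mm.
1 mm over 1 m² is 1 L, so volume = 45.974 × 23318 = 1072021.7 L ≈ 1070000 L.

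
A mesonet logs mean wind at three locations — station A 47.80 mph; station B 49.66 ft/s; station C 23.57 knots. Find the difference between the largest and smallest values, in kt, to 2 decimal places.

station A: 47.80 mph = 41.5371 kt.
station B: 49.66 ft/s = 29.4227 kt.
Spread: 41.5371 − 23.5700 = 17.97 kt.

17.97 kt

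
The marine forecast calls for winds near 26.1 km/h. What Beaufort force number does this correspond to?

26.1 km/h = 7.3 m/s, which is Beaufort 4 (moderate breeze, 5.5–7.9 m/s).

Beaufort force 4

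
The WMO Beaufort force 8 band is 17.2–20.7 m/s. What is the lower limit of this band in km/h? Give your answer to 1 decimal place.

17.2–20.7 m/s × 3.6 = 61.9–74.5 km/h.

61.9 km/h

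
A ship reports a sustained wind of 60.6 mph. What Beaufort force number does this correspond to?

60.6 mph = 27.1 m/s, which is Beaufort 10 (storm, 24.5–28.4 m/s).

Beaufort force 10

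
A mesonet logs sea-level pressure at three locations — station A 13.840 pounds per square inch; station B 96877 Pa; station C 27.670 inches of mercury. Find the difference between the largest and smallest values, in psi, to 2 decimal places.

station B: 96877 Pa = 14.0508 psi.
station C: 27.670 inHg = 13.5902 psi.
Spread: 14.0508 − 13.5902 = 0.46 psi.

0.46 psi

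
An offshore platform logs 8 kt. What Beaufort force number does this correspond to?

Beaufort force 3

8 kt lies in the Beaufort 3 band (gentle breeze, 7–10 kt).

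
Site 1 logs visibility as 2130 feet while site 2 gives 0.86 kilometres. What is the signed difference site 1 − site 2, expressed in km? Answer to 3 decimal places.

-0.211 km

site 1: 2130 ft = 0.64922 km.
Difference: 0.64922 − 0.86000 = -0.211 km.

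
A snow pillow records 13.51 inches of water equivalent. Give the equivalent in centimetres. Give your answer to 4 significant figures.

34.32 cm

1 in = 2.54 cm, so 13.51 × 2.54 = 34.32 cm.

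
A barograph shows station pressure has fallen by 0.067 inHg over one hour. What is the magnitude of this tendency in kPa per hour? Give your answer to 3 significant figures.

0.067 inHg / 1 h × 3.38639 kPa/inHg = 0.227 kPa/h.

0.227 kPa per hour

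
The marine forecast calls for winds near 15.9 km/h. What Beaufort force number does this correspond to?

Beaufort force 3

15.9 km/h = 4.4 m/s, which is Beaufort 3 (gentle breeze, 3.4–5.4 m/s).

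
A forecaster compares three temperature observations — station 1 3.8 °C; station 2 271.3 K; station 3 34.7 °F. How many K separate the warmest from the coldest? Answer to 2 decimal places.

5.65 K

station 2: 271.3 K = -1.850 °C.
station 3: 34.7 °F = 1.500 °C.
Spread: 3.800 − (-1.850) = 5.650 °C.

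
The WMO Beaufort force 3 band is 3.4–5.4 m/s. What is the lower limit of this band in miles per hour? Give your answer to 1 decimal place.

7.6 mph

3.4–5.4 m/s × 2.237 = 7.6–12.1 mph.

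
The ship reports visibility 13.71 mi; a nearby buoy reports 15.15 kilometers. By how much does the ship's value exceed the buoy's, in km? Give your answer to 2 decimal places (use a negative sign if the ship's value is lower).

6.91 km

the ship: 13.71 SM = 22.0641 km.
Difference: 22.0641 − 15.1500 = 6.91 km.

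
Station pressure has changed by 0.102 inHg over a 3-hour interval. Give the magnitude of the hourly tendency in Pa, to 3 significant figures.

0.102 inHg / 3 h × 3386.39 Pa/inHg = 115 Pa/h.

115 Pa per hour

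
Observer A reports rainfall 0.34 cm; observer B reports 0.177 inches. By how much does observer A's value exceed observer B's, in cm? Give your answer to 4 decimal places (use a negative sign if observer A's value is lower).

-0.1096 cm

observer B: 0.177 in = 0.449580 cm.
Difference: 0.340000 − 0.449580 = -0.1096 cm.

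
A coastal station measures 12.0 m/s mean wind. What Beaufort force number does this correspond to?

12.0 m/s lies in the Beaufort 6 band (strong breeze, 10.8–13.8 m/s).

Beaufort force 6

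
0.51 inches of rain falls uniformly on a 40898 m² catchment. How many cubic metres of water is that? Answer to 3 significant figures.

Depth: 0.51 in × 25.4 = 12.954 mm.
1 mm over 1 m² is 1 L, so volume = 12.954 × 40898 = 529792.69 L = 530 m³.

530 cubic metres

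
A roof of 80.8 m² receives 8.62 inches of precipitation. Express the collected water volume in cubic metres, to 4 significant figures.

17.69 cubic metres

Depth: 8.62 in × 25.4 = 218.948 mm.
1 mm over 1 m² is 1 L, so volume = 218.948 × 80.8 = 17690.998 L = 17.69 m³.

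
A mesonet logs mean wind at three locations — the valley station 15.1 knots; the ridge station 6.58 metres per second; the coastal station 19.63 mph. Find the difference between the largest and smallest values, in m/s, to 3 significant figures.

the valley station: 15.1 kt = 7.7681 m/s.
the coastal station: 19.63 mph = 8.7754 m/s.
Spread: 8.7754 − 6.5800 = 2.20 m/s.

2.20 m/s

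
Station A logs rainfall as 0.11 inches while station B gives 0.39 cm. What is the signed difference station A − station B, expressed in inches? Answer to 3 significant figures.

-0.0435 in

station B: 0.39 cm = 0.153543 in.
Difference: 0.110000 − 0.153543 = -0.0435 in.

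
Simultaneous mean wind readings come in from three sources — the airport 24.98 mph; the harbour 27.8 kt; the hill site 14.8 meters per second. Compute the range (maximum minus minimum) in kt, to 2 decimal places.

the airport: 24.98 mph = 21.7070 kt.
the hill site: 14.8 m/s = 28.7689 kt.
Spread: 28.7689 − 21.7070 = 7.06 kt.

7.06 kt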